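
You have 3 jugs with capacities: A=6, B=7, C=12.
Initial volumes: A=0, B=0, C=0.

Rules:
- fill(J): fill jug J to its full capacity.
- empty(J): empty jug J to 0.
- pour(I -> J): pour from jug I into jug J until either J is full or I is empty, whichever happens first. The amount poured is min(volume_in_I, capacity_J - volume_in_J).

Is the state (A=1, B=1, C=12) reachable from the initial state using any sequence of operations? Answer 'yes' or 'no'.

BFS from (A=0, B=0, C=0):
  1. fill(B) -> (A=0 B=7 C=0)
  2. pour(B -> C) -> (A=0 B=0 C=7)
  3. fill(B) -> (A=0 B=7 C=7)
  4. pour(B -> A) -> (A=6 B=1 C=7)
  5. pour(A -> C) -> (A=1 B=1 C=12)
Target reached → yes.

Answer: yes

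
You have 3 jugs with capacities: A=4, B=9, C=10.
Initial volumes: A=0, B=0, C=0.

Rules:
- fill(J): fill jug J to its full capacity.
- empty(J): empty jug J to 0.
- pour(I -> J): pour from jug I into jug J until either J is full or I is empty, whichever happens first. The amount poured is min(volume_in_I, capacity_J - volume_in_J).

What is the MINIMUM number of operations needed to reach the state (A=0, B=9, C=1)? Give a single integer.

BFS from (A=0, B=0, C=0). One shortest path:
  1. fill(C) -> (A=0 B=0 C=10)
  2. pour(C -> B) -> (A=0 B=9 C=1)
Reached target in 2 moves.

Answer: 2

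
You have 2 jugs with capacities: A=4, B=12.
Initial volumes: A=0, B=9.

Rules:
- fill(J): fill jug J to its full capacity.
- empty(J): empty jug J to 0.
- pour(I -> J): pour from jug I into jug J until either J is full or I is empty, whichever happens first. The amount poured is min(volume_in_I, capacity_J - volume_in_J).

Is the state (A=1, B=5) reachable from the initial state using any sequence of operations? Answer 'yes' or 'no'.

BFS explored all 16 reachable states.
Reachable set includes: (0,0), (0,1), (0,4), (0,5), (0,8), (0,9), (0,12), (1,0), (1,12), (4,0), (4,1), (4,4) ...
Target (A=1, B=5) not in reachable set → no.

Answer: no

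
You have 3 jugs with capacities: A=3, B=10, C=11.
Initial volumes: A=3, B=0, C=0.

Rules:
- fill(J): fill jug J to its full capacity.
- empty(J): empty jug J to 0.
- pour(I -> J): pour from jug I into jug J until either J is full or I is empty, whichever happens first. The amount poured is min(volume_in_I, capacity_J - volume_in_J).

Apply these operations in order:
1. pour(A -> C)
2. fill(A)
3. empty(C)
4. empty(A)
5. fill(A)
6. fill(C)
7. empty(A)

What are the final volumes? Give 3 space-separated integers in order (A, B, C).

Answer: 0 0 11

Derivation:
Step 1: pour(A -> C) -> (A=0 B=0 C=3)
Step 2: fill(A) -> (A=3 B=0 C=3)
Step 3: empty(C) -> (A=3 B=0 C=0)
Step 4: empty(A) -> (A=0 B=0 C=0)
Step 5: fill(A) -> (A=3 B=0 C=0)
Step 6: fill(C) -> (A=3 B=0 C=11)
Step 7: empty(A) -> (A=0 B=0 C=11)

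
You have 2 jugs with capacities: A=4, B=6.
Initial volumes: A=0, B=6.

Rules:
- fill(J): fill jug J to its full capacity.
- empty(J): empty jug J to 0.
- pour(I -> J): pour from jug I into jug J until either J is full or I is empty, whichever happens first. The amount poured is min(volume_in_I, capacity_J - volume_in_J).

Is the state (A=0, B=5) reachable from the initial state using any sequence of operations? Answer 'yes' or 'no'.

Answer: no

Derivation:
BFS explored all 10 reachable states.
Reachable set includes: (0,0), (0,2), (0,4), (0,6), (2,0), (2,6), (4,0), (4,2), (4,4), (4,6)
Target (A=0, B=5) not in reachable set → no.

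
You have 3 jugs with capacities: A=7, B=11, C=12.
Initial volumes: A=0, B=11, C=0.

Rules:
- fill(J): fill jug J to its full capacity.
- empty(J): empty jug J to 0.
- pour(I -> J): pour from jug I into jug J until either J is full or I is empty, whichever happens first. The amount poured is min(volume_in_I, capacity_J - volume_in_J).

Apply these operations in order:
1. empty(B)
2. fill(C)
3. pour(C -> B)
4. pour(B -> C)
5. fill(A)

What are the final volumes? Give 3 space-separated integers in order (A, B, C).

Step 1: empty(B) -> (A=0 B=0 C=0)
Step 2: fill(C) -> (A=0 B=0 C=12)
Step 3: pour(C -> B) -> (A=0 B=11 C=1)
Step 4: pour(B -> C) -> (A=0 B=0 C=12)
Step 5: fill(A) -> (A=7 B=0 C=12)

Answer: 7 0 12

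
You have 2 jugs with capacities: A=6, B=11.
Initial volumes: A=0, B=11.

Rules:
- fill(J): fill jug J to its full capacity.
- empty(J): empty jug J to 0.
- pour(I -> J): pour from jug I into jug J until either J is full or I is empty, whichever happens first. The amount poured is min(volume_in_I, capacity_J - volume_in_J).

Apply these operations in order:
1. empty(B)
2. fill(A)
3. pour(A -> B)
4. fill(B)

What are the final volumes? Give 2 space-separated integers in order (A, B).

Step 1: empty(B) -> (A=0 B=0)
Step 2: fill(A) -> (A=6 B=0)
Step 3: pour(A -> B) -> (A=0 B=6)
Step 4: fill(B) -> (A=0 B=11)

Answer: 0 11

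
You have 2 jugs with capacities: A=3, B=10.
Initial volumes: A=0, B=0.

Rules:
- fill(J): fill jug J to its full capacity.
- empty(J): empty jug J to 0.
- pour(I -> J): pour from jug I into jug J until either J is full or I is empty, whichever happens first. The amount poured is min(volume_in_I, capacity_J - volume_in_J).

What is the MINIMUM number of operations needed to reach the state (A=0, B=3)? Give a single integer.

Answer: 2

Derivation:
BFS from (A=0, B=0). One shortest path:
  1. fill(A) -> (A=3 B=0)
  2. pour(A -> B) -> (A=0 B=3)
Reached target in 2 moves.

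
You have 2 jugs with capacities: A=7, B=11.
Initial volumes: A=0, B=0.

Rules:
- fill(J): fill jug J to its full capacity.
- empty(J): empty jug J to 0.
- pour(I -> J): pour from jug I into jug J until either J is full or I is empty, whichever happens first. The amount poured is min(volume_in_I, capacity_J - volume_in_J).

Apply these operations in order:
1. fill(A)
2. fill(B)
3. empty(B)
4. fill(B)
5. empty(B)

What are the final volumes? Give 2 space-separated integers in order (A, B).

Step 1: fill(A) -> (A=7 B=0)
Step 2: fill(B) -> (A=7 B=11)
Step 3: empty(B) -> (A=7 B=0)
Step 4: fill(B) -> (A=7 B=11)
Step 5: empty(B) -> (A=7 B=0)

Answer: 7 0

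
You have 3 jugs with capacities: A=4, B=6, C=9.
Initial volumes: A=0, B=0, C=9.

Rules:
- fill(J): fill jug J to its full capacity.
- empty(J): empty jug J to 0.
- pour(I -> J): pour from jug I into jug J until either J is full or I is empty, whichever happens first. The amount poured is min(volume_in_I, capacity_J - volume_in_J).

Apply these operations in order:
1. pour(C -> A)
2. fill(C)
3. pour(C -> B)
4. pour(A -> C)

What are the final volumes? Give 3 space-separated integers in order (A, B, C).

Answer: 0 6 7

Derivation:
Step 1: pour(C -> A) -> (A=4 B=0 C=5)
Step 2: fill(C) -> (A=4 B=0 C=9)
Step 3: pour(C -> B) -> (A=4 B=6 C=3)
Step 4: pour(A -> C) -> (A=0 B=6 C=7)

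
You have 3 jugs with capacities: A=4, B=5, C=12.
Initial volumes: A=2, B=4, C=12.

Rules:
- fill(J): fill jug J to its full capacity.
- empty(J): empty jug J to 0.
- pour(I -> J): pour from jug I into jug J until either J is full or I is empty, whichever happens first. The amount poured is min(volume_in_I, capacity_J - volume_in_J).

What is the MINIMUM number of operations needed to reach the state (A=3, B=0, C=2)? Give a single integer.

BFS from (A=2, B=4, C=12). One shortest path:
  1. empty(C) -> (A=2 B=4 C=0)
  2. pour(A -> C) -> (A=0 B=4 C=2)
  3. fill(A) -> (A=4 B=4 C=2)
  4. pour(A -> B) -> (A=3 B=5 C=2)
  5. empty(B) -> (A=3 B=0 C=2)
Reached target in 5 moves.

Answer: 5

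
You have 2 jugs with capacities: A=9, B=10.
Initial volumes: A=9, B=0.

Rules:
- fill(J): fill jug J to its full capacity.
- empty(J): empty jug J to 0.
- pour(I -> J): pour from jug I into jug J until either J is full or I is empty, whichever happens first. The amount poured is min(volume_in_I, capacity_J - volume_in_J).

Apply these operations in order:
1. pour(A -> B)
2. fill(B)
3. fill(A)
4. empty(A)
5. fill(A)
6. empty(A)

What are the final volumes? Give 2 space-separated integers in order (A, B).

Answer: 0 10

Derivation:
Step 1: pour(A -> B) -> (A=0 B=9)
Step 2: fill(B) -> (A=0 B=10)
Step 3: fill(A) -> (A=9 B=10)
Step 4: empty(A) -> (A=0 B=10)
Step 5: fill(A) -> (A=9 B=10)
Step 6: empty(A) -> (A=0 B=10)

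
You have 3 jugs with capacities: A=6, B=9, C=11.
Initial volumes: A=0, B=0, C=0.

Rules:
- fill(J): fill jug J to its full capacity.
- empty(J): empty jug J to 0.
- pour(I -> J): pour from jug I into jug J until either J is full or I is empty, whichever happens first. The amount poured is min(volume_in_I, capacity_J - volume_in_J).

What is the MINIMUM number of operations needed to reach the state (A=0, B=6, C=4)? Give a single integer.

Answer: 8

Derivation:
BFS from (A=0, B=0, C=0). One shortest path:
  1. fill(A) -> (A=6 B=0 C=0)
  2. fill(B) -> (A=6 B=9 C=0)
  3. pour(A -> C) -> (A=0 B=9 C=6)
  4. fill(A) -> (A=6 B=9 C=6)
  5. pour(B -> C) -> (A=6 B=4 C=11)
  6. empty(C) -> (A=6 B=4 C=0)
  7. pour(B -> C) -> (A=6 B=0 C=4)
  8. pour(A -> B) -> (A=0 B=6 C=4)
Reached target in 8 moves.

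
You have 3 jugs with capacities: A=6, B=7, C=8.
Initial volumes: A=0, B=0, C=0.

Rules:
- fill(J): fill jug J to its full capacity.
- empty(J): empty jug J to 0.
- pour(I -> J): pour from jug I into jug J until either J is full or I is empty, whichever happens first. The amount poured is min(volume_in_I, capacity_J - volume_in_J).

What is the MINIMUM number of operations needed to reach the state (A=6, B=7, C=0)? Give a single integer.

BFS from (A=0, B=0, C=0). One shortest path:
  1. fill(A) -> (A=6 B=0 C=0)
  2. fill(B) -> (A=6 B=7 C=0)
Reached target in 2 moves.

Answer: 2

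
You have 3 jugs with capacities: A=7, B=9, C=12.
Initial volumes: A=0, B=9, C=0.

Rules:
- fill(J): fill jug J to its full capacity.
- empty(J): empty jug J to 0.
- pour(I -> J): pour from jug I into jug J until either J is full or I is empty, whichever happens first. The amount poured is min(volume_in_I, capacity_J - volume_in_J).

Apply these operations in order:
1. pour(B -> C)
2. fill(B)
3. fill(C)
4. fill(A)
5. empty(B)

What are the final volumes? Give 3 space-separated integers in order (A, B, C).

Answer: 7 0 12

Derivation:
Step 1: pour(B -> C) -> (A=0 B=0 C=9)
Step 2: fill(B) -> (A=0 B=9 C=9)
Step 3: fill(C) -> (A=0 B=9 C=12)
Step 4: fill(A) -> (A=7 B=9 C=12)
Step 5: empty(B) -> (A=7 B=0 C=12)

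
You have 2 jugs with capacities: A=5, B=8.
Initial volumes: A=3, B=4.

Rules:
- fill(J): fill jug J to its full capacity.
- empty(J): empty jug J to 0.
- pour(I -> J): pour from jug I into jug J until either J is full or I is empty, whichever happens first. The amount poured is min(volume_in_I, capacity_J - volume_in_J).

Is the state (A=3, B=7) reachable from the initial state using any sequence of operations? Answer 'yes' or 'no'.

BFS explored all 27 reachable states.
Reachable set includes: (0,0), (0,1), (0,2), (0,3), (0,4), (0,5), (0,6), (0,7), (0,8), (1,0), (1,8), (2,0) ...
Target (A=3, B=7) not in reachable set → no.

Answer: no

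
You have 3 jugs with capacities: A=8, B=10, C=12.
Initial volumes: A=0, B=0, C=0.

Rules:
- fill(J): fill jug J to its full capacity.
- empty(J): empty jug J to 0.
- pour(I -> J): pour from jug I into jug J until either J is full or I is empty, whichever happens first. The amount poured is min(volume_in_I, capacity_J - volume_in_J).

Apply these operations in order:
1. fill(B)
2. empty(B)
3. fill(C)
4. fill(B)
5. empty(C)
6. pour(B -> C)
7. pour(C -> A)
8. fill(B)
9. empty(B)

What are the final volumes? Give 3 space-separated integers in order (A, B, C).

Step 1: fill(B) -> (A=0 B=10 C=0)
Step 2: empty(B) -> (A=0 B=0 C=0)
Step 3: fill(C) -> (A=0 B=0 C=12)
Step 4: fill(B) -> (A=0 B=10 C=12)
Step 5: empty(C) -> (A=0 B=10 C=0)
Step 6: pour(B -> C) -> (A=0 B=0 C=10)
Step 7: pour(C -> A) -> (A=8 B=0 C=2)
Step 8: fill(B) -> (A=8 B=10 C=2)
Step 9: empty(B) -> (A=8 B=0 C=2)

Answer: 8 0 2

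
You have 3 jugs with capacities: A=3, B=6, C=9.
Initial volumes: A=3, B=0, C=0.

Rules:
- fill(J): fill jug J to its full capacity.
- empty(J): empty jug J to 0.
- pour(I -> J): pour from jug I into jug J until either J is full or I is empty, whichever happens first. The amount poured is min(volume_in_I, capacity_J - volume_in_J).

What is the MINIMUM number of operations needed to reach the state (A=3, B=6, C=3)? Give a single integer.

BFS from (A=3, B=0, C=0). One shortest path:
  1. fill(C) -> (A=3 B=0 C=9)
  2. pour(C -> B) -> (A=3 B=6 C=3)
Reached target in 2 moves.

Answer: 2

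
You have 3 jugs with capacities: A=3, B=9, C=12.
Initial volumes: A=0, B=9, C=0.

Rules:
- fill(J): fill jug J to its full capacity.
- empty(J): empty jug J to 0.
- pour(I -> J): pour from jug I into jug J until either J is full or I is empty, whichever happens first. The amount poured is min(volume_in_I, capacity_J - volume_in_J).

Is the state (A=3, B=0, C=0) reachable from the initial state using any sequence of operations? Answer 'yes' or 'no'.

Answer: yes

Derivation:
BFS from (A=0, B=9, C=0):
  1. fill(A) -> (A=3 B=9 C=0)
  2. empty(B) -> (A=3 B=0 C=0)
Target reached → yes.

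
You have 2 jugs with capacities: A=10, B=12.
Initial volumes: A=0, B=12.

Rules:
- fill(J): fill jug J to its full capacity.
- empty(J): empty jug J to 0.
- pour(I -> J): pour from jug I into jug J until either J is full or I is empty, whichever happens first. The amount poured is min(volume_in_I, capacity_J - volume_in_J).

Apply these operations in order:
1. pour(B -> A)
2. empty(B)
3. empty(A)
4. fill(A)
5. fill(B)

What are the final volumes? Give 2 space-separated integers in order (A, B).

Step 1: pour(B -> A) -> (A=10 B=2)
Step 2: empty(B) -> (A=10 B=0)
Step 3: empty(A) -> (A=0 B=0)
Step 4: fill(A) -> (A=10 B=0)
Step 5: fill(B) -> (A=10 B=12)

Answer: 10 12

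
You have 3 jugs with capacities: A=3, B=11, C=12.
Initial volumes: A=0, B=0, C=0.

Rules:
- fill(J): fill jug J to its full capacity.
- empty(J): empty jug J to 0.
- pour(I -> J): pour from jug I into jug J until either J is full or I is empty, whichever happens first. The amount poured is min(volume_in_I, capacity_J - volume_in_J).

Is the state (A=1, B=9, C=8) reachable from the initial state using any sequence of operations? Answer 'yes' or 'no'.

Answer: no

Derivation:
BFS explored all 404 reachable states.
Reachable set includes: (0,0,0), (0,0,1), (0,0,2), (0,0,3), (0,0,4), (0,0,5), (0,0,6), (0,0,7), (0,0,8), (0,0,9), (0,0,10), (0,0,11) ...
Target (A=1, B=9, C=8) not in reachable set → no.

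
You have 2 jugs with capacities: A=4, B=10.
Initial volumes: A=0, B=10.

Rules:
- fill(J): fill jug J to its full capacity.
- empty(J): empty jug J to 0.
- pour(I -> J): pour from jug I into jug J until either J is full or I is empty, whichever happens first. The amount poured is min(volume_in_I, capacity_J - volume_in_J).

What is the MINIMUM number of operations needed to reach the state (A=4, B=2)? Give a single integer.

BFS from (A=0, B=10). One shortest path:
  1. pour(B -> A) -> (A=4 B=6)
  2. empty(A) -> (A=0 B=6)
  3. pour(B -> A) -> (A=4 B=2)
Reached target in 3 moves.

Answer: 3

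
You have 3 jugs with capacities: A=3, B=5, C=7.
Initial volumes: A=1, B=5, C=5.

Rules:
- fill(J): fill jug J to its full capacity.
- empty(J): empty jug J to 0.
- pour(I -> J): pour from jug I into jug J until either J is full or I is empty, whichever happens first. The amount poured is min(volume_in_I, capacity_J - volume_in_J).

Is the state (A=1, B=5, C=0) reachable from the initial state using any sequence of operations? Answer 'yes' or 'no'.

BFS from (A=1, B=5, C=5):
  1. empty(C) -> (A=1 B=5 C=0)
Target reached → yes.

Answer: yes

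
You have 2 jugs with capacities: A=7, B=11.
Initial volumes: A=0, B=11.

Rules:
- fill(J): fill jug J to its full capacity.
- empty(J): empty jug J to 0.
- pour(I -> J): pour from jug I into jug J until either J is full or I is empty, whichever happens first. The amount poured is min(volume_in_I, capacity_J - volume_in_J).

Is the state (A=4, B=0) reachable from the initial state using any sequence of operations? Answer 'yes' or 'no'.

BFS from (A=0, B=11):
  1. pour(B -> A) -> (A=7 B=4)
  2. empty(A) -> (A=0 B=4)
  3. pour(B -> A) -> (A=4 B=0)
Target reached → yes.

Answer: yes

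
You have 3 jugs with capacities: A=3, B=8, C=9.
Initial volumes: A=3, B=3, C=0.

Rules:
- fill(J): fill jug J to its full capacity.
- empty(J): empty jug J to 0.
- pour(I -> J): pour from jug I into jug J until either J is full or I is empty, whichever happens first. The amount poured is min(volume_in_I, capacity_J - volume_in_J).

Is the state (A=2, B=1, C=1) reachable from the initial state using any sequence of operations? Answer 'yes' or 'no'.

BFS explored all 248 reachable states.
Reachable set includes: (0,0,0), (0,0,1), (0,0,2), (0,0,3), (0,0,4), (0,0,5), (0,0,6), (0,0,7), (0,0,8), (0,0,9), (0,1,0), (0,1,1) ...
Target (A=2, B=1, C=1) not in reachable set → no.

Answer: no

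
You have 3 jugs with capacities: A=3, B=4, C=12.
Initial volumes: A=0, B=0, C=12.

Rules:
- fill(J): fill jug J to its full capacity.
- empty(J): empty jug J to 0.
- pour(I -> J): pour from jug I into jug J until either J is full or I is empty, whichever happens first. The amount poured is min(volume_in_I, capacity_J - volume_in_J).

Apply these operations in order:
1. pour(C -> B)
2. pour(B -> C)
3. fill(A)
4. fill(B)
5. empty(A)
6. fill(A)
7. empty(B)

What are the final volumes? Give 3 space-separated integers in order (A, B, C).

Answer: 3 0 12

Derivation:
Step 1: pour(C -> B) -> (A=0 B=4 C=8)
Step 2: pour(B -> C) -> (A=0 B=0 C=12)
Step 3: fill(A) -> (A=3 B=0 C=12)
Step 4: fill(B) -> (A=3 B=4 C=12)
Step 5: empty(A) -> (A=0 B=4 C=12)
Step 6: fill(A) -> (A=3 B=4 C=12)
Step 7: empty(B) -> (A=3 B=0 C=12)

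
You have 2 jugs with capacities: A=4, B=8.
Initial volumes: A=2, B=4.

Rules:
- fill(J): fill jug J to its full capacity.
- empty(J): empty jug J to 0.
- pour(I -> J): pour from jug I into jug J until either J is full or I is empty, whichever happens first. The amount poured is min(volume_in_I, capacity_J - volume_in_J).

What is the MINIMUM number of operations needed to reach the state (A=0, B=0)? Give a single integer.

Answer: 2

Derivation:
BFS from (A=2, B=4). One shortest path:
  1. empty(A) -> (A=0 B=4)
  2. empty(B) -> (A=0 B=0)
Reached target in 2 moves.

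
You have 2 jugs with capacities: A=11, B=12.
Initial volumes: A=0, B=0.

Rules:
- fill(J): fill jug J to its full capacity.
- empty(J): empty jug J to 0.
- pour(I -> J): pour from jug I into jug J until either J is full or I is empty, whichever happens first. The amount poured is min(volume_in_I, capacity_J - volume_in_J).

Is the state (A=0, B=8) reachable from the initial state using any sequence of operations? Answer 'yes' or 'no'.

Answer: yes

Derivation:
BFS from (A=0, B=0):
  1. fill(A) -> (A=11 B=0)
  2. pour(A -> B) -> (A=0 B=11)
  3. fill(A) -> (A=11 B=11)
  4. pour(A -> B) -> (A=10 B=12)
  5. empty(B) -> (A=10 B=0)
  6. pour(A -> B) -> (A=0 B=10)
  7. fill(A) -> (A=11 B=10)
  8. pour(A -> B) -> (A=9 B=12)
  9. empty(B) -> (A=9 B=0)
  10. pour(A -> B) -> (A=0 B=9)
  11. fill(A) -> (A=11 B=9)
  12. pour(A -> B) -> (A=8 B=12)
  13. empty(B) -> (A=8 B=0)
  14. pour(A -> B) -> (A=0 B=8)
Target reached → yes.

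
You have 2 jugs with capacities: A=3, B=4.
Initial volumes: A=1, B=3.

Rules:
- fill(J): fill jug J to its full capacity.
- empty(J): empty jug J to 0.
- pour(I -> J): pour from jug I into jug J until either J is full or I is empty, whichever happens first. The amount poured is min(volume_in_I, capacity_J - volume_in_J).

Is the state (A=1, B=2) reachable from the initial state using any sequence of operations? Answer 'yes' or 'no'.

Answer: no

Derivation:
BFS explored all 15 reachable states.
Reachable set includes: (0,0), (0,1), (0,2), (0,3), (0,4), (1,0), (1,3), (1,4), (2,0), (2,4), (3,0), (3,1) ...
Target (A=1, B=2) not in reachable set → no.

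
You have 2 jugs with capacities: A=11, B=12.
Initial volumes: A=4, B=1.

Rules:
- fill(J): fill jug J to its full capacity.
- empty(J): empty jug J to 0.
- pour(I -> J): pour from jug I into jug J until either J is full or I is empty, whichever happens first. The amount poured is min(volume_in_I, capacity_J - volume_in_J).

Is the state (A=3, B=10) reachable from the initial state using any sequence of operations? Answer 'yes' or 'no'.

Answer: no

Derivation:
BFS explored all 47 reachable states.
Reachable set includes: (0,0), (0,1), (0,2), (0,3), (0,4), (0,5), (0,6), (0,7), (0,8), (0,9), (0,10), (0,11) ...
Target (A=3, B=10) not in reachable set → no.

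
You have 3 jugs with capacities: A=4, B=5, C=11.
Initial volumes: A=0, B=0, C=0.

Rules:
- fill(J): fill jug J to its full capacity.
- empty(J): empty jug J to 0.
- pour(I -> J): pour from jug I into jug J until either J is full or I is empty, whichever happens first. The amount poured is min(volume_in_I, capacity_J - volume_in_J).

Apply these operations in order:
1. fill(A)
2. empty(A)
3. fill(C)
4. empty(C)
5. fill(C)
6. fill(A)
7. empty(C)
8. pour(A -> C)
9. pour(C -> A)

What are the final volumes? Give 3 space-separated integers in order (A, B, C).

Step 1: fill(A) -> (A=4 B=0 C=0)
Step 2: empty(A) -> (A=0 B=0 C=0)
Step 3: fill(C) -> (A=0 B=0 C=11)
Step 4: empty(C) -> (A=0 B=0 C=0)
Step 5: fill(C) -> (A=0 B=0 C=11)
Step 6: fill(A) -> (A=4 B=0 C=11)
Step 7: empty(C) -> (A=4 B=0 C=0)
Step 8: pour(A -> C) -> (A=0 B=0 C=4)
Step 9: pour(C -> A) -> (A=4 B=0 C=0)

Answer: 4 0 0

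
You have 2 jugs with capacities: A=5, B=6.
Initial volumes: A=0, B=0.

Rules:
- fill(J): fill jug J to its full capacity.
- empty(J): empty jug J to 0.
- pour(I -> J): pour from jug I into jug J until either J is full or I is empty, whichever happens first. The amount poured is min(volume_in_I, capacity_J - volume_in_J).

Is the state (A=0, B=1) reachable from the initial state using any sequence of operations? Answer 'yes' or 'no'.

BFS from (A=0, B=0):
  1. fill(B) -> (A=0 B=6)
  2. pour(B -> A) -> (A=5 B=1)
  3. empty(A) -> (A=0 B=1)
Target reached → yes.

Answer: yes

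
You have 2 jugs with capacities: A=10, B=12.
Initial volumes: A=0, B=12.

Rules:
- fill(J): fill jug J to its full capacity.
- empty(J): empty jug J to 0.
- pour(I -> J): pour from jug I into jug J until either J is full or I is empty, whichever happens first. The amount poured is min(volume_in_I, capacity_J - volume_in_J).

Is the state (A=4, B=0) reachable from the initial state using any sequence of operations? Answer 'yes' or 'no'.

BFS from (A=0, B=12):
  1. pour(B -> A) -> (A=10 B=2)
  2. empty(A) -> (A=0 B=2)
  3. pour(B -> A) -> (A=2 B=0)
  4. fill(B) -> (A=2 B=12)
  5. pour(B -> A) -> (A=10 B=4)
  6. empty(A) -> (A=0 B=4)
  7. pour(B -> A) -> (A=4 B=0)
Target reached → yes.

Answer: yes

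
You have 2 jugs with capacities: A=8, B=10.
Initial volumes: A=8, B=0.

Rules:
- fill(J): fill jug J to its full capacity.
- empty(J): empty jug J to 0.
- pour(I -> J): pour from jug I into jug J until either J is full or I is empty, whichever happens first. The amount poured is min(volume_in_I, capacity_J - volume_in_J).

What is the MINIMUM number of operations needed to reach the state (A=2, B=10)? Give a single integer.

Answer: 6

Derivation:
BFS from (A=8, B=0). One shortest path:
  1. empty(A) -> (A=0 B=0)
  2. fill(B) -> (A=0 B=10)
  3. pour(B -> A) -> (A=8 B=2)
  4. empty(A) -> (A=0 B=2)
  5. pour(B -> A) -> (A=2 B=0)
  6. fill(B) -> (A=2 B=10)
Reached target in 6 moves.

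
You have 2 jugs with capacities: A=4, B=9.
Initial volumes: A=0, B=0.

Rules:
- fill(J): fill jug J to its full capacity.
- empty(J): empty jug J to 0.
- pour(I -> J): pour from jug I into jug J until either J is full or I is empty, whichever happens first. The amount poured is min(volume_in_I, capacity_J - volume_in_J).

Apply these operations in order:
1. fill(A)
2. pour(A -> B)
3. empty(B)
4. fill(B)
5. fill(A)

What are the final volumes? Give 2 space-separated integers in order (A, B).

Step 1: fill(A) -> (A=4 B=0)
Step 2: pour(A -> B) -> (A=0 B=4)
Step 3: empty(B) -> (A=0 B=0)
Step 4: fill(B) -> (A=0 B=9)
Step 5: fill(A) -> (A=4 B=9)

Answer: 4 9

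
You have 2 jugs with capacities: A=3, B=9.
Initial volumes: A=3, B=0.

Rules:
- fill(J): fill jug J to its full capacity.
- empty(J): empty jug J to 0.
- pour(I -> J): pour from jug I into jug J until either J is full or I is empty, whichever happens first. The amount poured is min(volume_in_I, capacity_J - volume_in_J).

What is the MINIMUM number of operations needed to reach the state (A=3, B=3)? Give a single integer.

Answer: 2

Derivation:
BFS from (A=3, B=0). One shortest path:
  1. pour(A -> B) -> (A=0 B=3)
  2. fill(A) -> (A=3 B=3)
Reached target in 2 moves.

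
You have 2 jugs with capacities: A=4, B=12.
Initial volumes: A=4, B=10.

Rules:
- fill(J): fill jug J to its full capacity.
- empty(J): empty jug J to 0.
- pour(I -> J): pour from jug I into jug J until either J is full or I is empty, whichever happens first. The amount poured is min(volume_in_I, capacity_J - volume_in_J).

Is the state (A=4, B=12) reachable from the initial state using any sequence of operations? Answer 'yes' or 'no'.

BFS from (A=4, B=10):
  1. fill(B) -> (A=4 B=12)
Target reached → yes.

Answer: yes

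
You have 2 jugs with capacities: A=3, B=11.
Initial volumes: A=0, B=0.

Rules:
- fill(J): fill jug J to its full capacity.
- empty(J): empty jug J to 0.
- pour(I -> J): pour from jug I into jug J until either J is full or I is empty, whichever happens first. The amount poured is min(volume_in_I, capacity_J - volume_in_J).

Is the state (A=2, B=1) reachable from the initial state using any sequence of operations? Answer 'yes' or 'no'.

BFS explored all 28 reachable states.
Reachable set includes: (0,0), (0,1), (0,2), (0,3), (0,4), (0,5), (0,6), (0,7), (0,8), (0,9), (0,10), (0,11) ...
Target (A=2, B=1) not in reachable set → no.

Answer: no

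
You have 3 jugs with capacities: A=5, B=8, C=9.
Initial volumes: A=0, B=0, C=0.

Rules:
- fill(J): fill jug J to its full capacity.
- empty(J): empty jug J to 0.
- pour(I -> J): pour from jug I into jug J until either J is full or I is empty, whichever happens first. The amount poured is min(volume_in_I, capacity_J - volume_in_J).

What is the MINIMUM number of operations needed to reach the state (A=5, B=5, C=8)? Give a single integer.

Answer: 5

Derivation:
BFS from (A=0, B=0, C=0). One shortest path:
  1. fill(A) -> (A=5 B=0 C=0)
  2. fill(B) -> (A=5 B=8 C=0)
  3. pour(B -> C) -> (A=5 B=0 C=8)
  4. pour(A -> B) -> (A=0 B=5 C=8)
  5. fill(A) -> (A=5 B=5 C=8)
Reached target in 5 moves.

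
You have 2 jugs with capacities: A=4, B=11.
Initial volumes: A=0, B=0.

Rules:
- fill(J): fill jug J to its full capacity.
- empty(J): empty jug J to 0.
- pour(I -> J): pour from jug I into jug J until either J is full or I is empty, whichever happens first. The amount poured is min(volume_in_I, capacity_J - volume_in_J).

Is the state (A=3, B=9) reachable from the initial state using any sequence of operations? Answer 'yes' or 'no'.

Answer: no

Derivation:
BFS explored all 30 reachable states.
Reachable set includes: (0,0), (0,1), (0,2), (0,3), (0,4), (0,5), (0,6), (0,7), (0,8), (0,9), (0,10), (0,11) ...
Target (A=3, B=9) not in reachable set → no.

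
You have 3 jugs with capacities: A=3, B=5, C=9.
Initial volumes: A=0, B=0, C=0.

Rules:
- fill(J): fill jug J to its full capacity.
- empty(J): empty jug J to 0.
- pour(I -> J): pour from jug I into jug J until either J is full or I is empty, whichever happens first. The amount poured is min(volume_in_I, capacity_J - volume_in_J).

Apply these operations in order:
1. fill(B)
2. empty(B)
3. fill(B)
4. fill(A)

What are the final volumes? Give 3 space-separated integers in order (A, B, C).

Step 1: fill(B) -> (A=0 B=5 C=0)
Step 2: empty(B) -> (A=0 B=0 C=0)
Step 3: fill(B) -> (A=0 B=5 C=0)
Step 4: fill(A) -> (A=3 B=5 C=0)

Answer: 3 5 0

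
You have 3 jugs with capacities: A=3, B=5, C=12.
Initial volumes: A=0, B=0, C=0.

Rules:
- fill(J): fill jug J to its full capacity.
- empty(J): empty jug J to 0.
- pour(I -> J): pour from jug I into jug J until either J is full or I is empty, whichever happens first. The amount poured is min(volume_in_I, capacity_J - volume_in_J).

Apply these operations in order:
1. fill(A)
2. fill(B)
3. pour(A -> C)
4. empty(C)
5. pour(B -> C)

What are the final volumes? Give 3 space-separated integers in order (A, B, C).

Step 1: fill(A) -> (A=3 B=0 C=0)
Step 2: fill(B) -> (A=3 B=5 C=0)
Step 3: pour(A -> C) -> (A=0 B=5 C=3)
Step 4: empty(C) -> (A=0 B=5 C=0)
Step 5: pour(B -> C) -> (A=0 B=0 C=5)

Answer: 0 0 5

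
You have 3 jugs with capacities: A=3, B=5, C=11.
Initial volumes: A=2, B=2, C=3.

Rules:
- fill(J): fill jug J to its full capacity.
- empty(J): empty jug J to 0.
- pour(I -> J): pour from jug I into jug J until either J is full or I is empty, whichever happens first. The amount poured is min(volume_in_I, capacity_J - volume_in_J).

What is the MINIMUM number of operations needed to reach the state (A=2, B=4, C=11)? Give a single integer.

BFS from (A=2, B=2, C=3). One shortest path:
  1. pour(B -> C) -> (A=2 B=0 C=5)
  2. fill(B) -> (A=2 B=5 C=5)
  3. pour(B -> C) -> (A=2 B=0 C=10)
  4. fill(B) -> (A=2 B=5 C=10)
  5. pour(B -> C) -> (A=2 B=4 C=11)
Reached target in 5 moves.

Answer: 5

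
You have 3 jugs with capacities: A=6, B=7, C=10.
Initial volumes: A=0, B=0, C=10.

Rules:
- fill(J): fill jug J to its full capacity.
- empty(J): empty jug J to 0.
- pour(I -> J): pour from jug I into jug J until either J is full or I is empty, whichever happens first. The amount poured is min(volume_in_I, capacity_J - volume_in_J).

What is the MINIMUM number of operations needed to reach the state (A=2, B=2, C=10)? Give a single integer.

Answer: 8

Derivation:
BFS from (A=0, B=0, C=10). One shortest path:
  1. fill(B) -> (A=0 B=7 C=10)
  2. empty(C) -> (A=0 B=7 C=0)
  3. pour(B -> A) -> (A=6 B=1 C=0)
  4. pour(A -> C) -> (A=0 B=1 C=6)
  5. pour(B -> A) -> (A=1 B=0 C=6)
  6. fill(B) -> (A=1 B=7 C=6)
  7. pour(B -> A) -> (A=6 B=2 C=6)
  8. pour(A -> C) -> (A=2 B=2 C=10)
Reached target in 8 moves.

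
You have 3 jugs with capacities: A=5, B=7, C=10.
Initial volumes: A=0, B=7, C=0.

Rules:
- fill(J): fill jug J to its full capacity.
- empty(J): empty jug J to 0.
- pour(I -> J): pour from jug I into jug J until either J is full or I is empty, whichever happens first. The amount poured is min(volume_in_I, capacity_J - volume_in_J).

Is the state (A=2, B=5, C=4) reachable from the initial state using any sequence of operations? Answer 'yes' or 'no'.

Answer: no

Derivation:
BFS explored all 312 reachable states.
Reachable set includes: (0,0,0), (0,0,1), (0,0,2), (0,0,3), (0,0,4), (0,0,5), (0,0,6), (0,0,7), (0,0,8), (0,0,9), (0,0,10), (0,1,0) ...
Target (A=2, B=5, C=4) not in reachable set → no.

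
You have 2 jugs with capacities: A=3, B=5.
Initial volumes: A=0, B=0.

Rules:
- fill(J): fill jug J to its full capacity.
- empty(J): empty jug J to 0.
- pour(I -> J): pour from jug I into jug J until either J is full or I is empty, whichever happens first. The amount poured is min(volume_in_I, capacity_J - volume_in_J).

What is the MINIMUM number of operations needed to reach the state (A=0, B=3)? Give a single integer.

Answer: 2

Derivation:
BFS from (A=0, B=0). One shortest path:
  1. fill(A) -> (A=3 B=0)
  2. pour(A -> B) -> (A=0 B=3)
Reached target in 2 moves.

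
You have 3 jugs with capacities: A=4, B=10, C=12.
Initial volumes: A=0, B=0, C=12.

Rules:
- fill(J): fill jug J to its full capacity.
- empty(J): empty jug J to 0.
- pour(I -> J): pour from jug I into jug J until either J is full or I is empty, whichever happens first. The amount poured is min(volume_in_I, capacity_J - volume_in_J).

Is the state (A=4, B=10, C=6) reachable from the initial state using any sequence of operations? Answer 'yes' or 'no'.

Answer: yes

Derivation:
BFS from (A=0, B=0, C=12):
  1. fill(A) -> (A=4 B=0 C=12)
  2. pour(A -> B) -> (A=0 B=4 C=12)
  3. fill(A) -> (A=4 B=4 C=12)
  4. pour(C -> B) -> (A=4 B=10 C=6)
Target reached → yes.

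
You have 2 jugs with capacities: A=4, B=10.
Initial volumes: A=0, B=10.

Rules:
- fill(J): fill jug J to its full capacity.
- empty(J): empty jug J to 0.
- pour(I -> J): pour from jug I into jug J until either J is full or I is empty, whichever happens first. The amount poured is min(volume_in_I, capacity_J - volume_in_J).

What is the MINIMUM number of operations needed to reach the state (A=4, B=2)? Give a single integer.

BFS from (A=0, B=10). One shortest path:
  1. pour(B -> A) -> (A=4 B=6)
  2. empty(A) -> (A=0 B=6)
  3. pour(B -> A) -> (A=4 B=2)
Reached target in 3 moves.

Answer: 3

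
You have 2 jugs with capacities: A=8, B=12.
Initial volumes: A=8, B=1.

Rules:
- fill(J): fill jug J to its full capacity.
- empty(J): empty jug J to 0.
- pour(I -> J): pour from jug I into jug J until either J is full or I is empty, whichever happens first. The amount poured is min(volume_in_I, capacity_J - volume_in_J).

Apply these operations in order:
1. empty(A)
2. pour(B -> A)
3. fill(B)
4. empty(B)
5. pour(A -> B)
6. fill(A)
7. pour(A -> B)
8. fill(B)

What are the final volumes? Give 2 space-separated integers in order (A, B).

Step 1: empty(A) -> (A=0 B=1)
Step 2: pour(B -> A) -> (A=1 B=0)
Step 3: fill(B) -> (A=1 B=12)
Step 4: empty(B) -> (A=1 B=0)
Step 5: pour(A -> B) -> (A=0 B=1)
Step 6: fill(A) -> (A=8 B=1)
Step 7: pour(A -> B) -> (A=0 B=9)
Step 8: fill(B) -> (A=0 B=12)

Answer: 0 12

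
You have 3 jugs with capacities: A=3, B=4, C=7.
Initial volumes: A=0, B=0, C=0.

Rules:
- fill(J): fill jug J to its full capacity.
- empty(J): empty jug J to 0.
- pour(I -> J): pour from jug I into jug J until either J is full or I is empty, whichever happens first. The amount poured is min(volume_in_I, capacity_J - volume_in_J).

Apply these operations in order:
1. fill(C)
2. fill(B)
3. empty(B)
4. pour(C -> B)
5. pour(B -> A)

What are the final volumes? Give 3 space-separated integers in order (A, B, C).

Step 1: fill(C) -> (A=0 B=0 C=7)
Step 2: fill(B) -> (A=0 B=4 C=7)
Step 3: empty(B) -> (A=0 B=0 C=7)
Step 4: pour(C -> B) -> (A=0 B=4 C=3)
Step 5: pour(B -> A) -> (A=3 B=1 C=3)

Answer: 3 1 3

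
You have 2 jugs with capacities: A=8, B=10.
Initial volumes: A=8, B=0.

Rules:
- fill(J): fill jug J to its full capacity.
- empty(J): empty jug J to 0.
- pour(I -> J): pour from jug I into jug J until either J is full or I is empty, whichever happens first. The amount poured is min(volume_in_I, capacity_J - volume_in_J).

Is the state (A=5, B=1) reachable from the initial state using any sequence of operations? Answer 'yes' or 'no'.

BFS explored all 18 reachable states.
Reachable set includes: (0,0), (0,2), (0,4), (0,6), (0,8), (0,10), (2,0), (2,10), (4,0), (4,10), (6,0), (6,10) ...
Target (A=5, B=1) not in reachable set → no.

Answer: no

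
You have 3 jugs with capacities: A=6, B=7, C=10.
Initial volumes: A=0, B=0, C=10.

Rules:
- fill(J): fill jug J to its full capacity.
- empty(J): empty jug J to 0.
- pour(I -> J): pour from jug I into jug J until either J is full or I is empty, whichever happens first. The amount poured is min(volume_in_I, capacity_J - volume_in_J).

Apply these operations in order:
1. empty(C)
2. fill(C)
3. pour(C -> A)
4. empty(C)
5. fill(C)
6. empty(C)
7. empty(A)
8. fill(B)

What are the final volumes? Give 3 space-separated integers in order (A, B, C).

Answer: 0 7 0

Derivation:
Step 1: empty(C) -> (A=0 B=0 C=0)
Step 2: fill(C) -> (A=0 B=0 C=10)
Step 3: pour(C -> A) -> (A=6 B=0 C=4)
Step 4: empty(C) -> (A=6 B=0 C=0)
Step 5: fill(C) -> (A=6 B=0 C=10)
Step 6: empty(C) -> (A=6 B=0 C=0)
Step 7: empty(A) -> (A=0 B=0 C=0)
Step 8: fill(B) -> (A=0 B=7 C=0)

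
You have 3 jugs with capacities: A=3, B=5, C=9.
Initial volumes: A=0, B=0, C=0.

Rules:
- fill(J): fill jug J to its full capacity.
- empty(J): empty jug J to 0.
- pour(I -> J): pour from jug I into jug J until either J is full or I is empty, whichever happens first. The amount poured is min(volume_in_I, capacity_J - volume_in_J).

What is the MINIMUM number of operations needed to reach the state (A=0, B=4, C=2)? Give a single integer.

BFS from (A=0, B=0, C=0). One shortest path:
  1. fill(C) -> (A=0 B=0 C=9)
  2. pour(C -> B) -> (A=0 B=5 C=4)
  3. pour(B -> A) -> (A=3 B=2 C=4)
  4. empty(A) -> (A=0 B=2 C=4)
  5. pour(B -> A) -> (A=2 B=0 C=4)
  6. pour(C -> B) -> (A=2 B=4 C=0)
  7. pour(A -> C) -> (A=0 B=4 C=2)
Reached target in 7 moves.

Answer: 7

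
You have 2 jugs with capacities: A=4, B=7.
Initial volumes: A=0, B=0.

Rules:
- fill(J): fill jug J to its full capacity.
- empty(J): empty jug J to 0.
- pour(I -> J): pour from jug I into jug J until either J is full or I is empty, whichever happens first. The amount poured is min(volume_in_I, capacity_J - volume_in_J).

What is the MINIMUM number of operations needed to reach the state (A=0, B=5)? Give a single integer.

Answer: 8

Derivation:
BFS from (A=0, B=0). One shortest path:
  1. fill(A) -> (A=4 B=0)
  2. pour(A -> B) -> (A=0 B=4)
  3. fill(A) -> (A=4 B=4)
  4. pour(A -> B) -> (A=1 B=7)
  5. empty(B) -> (A=1 B=0)
  6. pour(A -> B) -> (A=0 B=1)
  7. fill(A) -> (A=4 B=1)
  8. pour(A -> B) -> (A=0 B=5)
Reached target in 8 moves.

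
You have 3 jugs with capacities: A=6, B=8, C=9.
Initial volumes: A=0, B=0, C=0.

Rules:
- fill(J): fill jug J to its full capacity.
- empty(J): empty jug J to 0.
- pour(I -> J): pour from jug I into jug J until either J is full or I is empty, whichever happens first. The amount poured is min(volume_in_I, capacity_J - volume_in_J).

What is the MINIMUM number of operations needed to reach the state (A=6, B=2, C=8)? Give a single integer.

BFS from (A=0, B=0, C=0). One shortest path:
  1. fill(B) -> (A=0 B=8 C=0)
  2. pour(B -> C) -> (A=0 B=0 C=8)
  3. fill(B) -> (A=0 B=8 C=8)
  4. pour(B -> A) -> (A=6 B=2 C=8)
Reached target in 4 moves.

Answer: 4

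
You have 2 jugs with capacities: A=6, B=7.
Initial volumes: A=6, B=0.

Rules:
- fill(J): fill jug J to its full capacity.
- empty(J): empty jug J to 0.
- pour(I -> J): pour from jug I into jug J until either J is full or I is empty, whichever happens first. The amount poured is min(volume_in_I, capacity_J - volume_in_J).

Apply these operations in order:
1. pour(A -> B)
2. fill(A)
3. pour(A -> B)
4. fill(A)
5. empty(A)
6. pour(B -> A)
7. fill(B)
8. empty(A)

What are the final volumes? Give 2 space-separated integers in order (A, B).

Answer: 0 7

Derivation:
Step 1: pour(A -> B) -> (A=0 B=6)
Step 2: fill(A) -> (A=6 B=6)
Step 3: pour(A -> B) -> (A=5 B=7)
Step 4: fill(A) -> (A=6 B=7)
Step 5: empty(A) -> (A=0 B=7)
Step 6: pour(B -> A) -> (A=6 B=1)
Step 7: fill(B) -> (A=6 B=7)
Step 8: empty(A) -> (A=0 B=7)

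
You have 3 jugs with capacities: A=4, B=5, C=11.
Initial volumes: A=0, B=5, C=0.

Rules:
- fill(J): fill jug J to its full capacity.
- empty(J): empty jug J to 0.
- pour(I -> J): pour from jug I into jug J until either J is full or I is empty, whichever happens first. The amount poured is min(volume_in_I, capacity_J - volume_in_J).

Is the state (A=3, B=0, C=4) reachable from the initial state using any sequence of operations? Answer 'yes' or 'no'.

BFS from (A=0, B=5, C=0):
  1. fill(A) -> (A=4 B=5 C=0)
  2. empty(B) -> (A=4 B=0 C=0)
  3. pour(A -> B) -> (A=0 B=4 C=0)
  4. fill(A) -> (A=4 B=4 C=0)
  5. pour(A -> C) -> (A=0 B=4 C=4)
  6. fill(A) -> (A=4 B=4 C=4)
  7. pour(A -> B) -> (A=3 B=5 C=4)
  8. empty(B) -> (A=3 B=0 C=4)
Target reached → yes.

Answer: yes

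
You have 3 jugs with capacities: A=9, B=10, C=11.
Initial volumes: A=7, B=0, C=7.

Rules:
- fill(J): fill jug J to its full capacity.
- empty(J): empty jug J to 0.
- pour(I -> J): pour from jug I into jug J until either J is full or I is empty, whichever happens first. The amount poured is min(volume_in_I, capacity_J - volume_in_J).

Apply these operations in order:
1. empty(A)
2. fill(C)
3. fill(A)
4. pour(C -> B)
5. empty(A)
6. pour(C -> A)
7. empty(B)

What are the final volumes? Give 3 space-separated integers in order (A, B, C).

Step 1: empty(A) -> (A=0 B=0 C=7)
Step 2: fill(C) -> (A=0 B=0 C=11)
Step 3: fill(A) -> (A=9 B=0 C=11)
Step 4: pour(C -> B) -> (A=9 B=10 C=1)
Step 5: empty(A) -> (A=0 B=10 C=1)
Step 6: pour(C -> A) -> (A=1 B=10 C=0)
Step 7: empty(B) -> (A=1 B=0 C=0)

Answer: 1 0 0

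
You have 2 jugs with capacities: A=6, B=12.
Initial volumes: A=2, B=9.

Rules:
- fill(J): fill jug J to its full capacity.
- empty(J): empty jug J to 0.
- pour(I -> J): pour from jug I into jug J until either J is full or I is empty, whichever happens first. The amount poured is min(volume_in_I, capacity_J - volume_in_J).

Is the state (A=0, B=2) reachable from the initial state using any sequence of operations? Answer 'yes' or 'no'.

BFS from (A=2, B=9):
  1. empty(B) -> (A=2 B=0)
  2. pour(A -> B) -> (A=0 B=2)
Target reached → yes.

Answer: yes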